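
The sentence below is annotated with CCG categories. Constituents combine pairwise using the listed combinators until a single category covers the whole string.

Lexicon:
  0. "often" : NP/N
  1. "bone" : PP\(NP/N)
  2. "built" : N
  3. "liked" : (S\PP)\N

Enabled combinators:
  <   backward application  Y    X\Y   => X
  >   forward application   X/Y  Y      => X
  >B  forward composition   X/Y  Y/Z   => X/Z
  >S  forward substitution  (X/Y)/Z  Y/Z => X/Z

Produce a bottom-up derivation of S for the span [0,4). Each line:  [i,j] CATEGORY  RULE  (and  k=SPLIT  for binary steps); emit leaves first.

[0,1] NP/N  lex  "often"
[1,2] PP\(NP/N)  lex  "bone"
[0,2] PP  <  k=1
[2,3] N  lex  "built"
[3,4] (S\PP)\N  lex  "liked"
[2,4] S\PP  <  k=3
[0,4] S  <  k=2

[0,4] S   <
  [0,2] PP   <
    [0,1] "often" : NP/N
    [1,2] "bone" : PP\(NP/N)
  [2,4] S\PP   <
    [2,3] "built" : N
    [3,4] "liked" : (S\PP)\N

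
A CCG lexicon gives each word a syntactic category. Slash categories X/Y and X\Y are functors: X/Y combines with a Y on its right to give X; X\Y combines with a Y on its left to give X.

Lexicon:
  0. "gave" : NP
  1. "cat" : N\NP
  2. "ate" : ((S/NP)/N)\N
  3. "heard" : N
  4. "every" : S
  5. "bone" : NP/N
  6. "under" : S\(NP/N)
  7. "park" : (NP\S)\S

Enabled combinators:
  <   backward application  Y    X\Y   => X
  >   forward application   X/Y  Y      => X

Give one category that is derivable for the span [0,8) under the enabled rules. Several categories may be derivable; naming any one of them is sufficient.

S

[0,8] S   >
  [0,4] S/NP   >
    [0,3] (S/NP)/N   <
      [0,2] N   <
        [0,1] "gave" : NP
        [1,2] "cat" : N\NP
      [2,3] "ate" : ((S/NP)/N)\N
    [3,4] "heard" : N
  [4,8] NP   <
    [4,5] "every" : S
    [5,8] NP\S   <
      [5,7] S   <
        [5,6] "bone" : NP/N
        [6,7] "under" : S\(NP/N)
      [7,8] "park" : (NP\S)\S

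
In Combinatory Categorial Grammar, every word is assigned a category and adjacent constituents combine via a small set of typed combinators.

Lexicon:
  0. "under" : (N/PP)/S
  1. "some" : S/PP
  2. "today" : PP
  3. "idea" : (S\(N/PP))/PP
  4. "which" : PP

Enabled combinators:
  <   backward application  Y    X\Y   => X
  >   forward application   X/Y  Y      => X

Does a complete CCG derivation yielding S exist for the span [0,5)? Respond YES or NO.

YES

[0,5] S   <
  [0,3] N/PP   >
    [0,1] "under" : (N/PP)/S
    [1,3] S   >
      [1,2] "some" : S/PP
      [2,3] "today" : PP
  [3,5] S\(N/PP)   >
    [3,4] "idea" : (S\(N/PP))/PP
    [4,5] "which" : PP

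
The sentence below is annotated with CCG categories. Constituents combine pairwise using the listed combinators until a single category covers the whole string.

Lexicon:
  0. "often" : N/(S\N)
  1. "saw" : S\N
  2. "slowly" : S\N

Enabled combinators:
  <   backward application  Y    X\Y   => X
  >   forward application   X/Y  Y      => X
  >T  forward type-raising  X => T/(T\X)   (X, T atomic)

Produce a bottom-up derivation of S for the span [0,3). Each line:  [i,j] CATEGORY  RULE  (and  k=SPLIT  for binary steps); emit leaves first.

[0,1] N/(S\N)  lex  "often"
[1,2] S\N  lex  "saw"
[0,2] N  >  k=1
[2,3] S\N  lex  "slowly"
[0,3] S  <  k=2

[0,3] S   <
  [0,2] N   >
    [0,1] "often" : N/(S\N)
    [1,2] "saw" : S\N
  [2,3] "slowly" : S\N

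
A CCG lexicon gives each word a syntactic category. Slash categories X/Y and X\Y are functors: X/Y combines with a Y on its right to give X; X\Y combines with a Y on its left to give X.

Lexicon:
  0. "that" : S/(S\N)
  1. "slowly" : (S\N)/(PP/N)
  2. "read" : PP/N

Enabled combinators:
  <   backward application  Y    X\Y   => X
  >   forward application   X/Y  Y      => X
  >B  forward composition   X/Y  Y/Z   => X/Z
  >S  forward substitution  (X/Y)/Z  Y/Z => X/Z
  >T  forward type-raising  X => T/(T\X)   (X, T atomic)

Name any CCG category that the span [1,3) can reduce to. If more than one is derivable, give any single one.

[0,3] S   >
  [0,1] "that" : S/(S\N)
  [1,3] S\N   >
    [1,2] "slowly" : (S\N)/(PP/N)
    [2,3] "read" : PP/N

S\N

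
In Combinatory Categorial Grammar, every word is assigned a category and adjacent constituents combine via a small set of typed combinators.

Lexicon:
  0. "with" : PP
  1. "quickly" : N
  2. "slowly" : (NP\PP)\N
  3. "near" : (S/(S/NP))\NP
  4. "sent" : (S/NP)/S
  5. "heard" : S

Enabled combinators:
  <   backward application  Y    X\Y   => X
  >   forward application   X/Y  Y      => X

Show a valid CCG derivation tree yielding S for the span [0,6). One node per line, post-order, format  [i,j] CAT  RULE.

[0,1] PP  lex  "with"
[1,2] N  lex  "quickly"
[2,3] (NP\PP)\N  lex  "slowly"
[1,3] NP\PP  <  k=2
[0,3] NP  <  k=1
[3,4] (S/(S/NP))\NP  lex  "near"
[0,4] S/(S/NP)  <  k=3
[4,5] (S/NP)/S  lex  "sent"
[5,6] S  lex  "heard"
[4,6] S/NP  >  k=5
[0,6] S  >  k=4

[0,6] S   >
  [0,4] S/(S/NP)   <
    [0,3] NP   <
      [0,1] "with" : PP
      [1,3] NP\PP   <
        [1,2] "quickly" : N
        [2,3] "slowly" : (NP\PP)\N
    [3,4] "near" : (S/(S/NP))\NP
  [4,6] S/NP   >
    [4,5] "sent" : (S/NP)/S
    [5,6] "heard" : S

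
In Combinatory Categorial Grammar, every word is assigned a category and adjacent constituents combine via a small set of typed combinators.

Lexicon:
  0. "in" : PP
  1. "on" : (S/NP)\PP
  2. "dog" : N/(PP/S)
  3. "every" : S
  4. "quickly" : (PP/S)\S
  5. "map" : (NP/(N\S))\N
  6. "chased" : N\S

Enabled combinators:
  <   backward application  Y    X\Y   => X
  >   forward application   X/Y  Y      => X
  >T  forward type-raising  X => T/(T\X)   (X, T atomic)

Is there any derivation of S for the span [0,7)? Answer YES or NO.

YES

[0,7] S   >
  [0,2] S/NP   <
    [0,1] "in" : PP
    [1,2] "on" : (S/NP)\PP
  [2,7] NP   >
    [2,6] NP/(N\S)   <
      [2,5] N   >
        [2,3] "dog" : N/(PP/S)
        [3,5] PP/S   <
          [3,4] "every" : S
          [4,5] "quickly" : (PP/S)\S
      [5,6] "map" : (NP/(N\S))\N
    [6,7] "chased" : N\S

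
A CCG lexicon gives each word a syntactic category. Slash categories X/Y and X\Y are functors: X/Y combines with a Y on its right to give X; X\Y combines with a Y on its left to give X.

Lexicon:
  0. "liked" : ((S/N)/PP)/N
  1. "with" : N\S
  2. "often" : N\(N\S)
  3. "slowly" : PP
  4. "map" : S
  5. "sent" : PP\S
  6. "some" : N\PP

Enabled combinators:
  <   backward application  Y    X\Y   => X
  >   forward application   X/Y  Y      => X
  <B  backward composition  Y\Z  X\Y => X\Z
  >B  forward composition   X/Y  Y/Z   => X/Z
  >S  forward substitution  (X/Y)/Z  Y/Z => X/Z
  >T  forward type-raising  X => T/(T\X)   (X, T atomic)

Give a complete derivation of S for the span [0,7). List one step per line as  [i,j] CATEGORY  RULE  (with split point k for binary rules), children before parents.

[0,7] S   >
  [0,4] S/N   >
    [0,3] (S/N)/PP   >
      [0,1] "liked" : ((S/N)/PP)/N
      [1,3] N   <
        [1,2] "with" : N\S
        [2,3] "often" : N\(N\S)
    [3,4] "slowly" : PP
  [4,7] N   >
    [4,5] N/(N\S)   >T
      [4,5] "map" : S
    [5,7] N\S   <B
      [5,6] "sent" : PP\S
      [6,7] "some" : N\PP

[0,1] ((S/N)/PP)/N  lex  "liked"
[1,2] N\S  lex  "with"
[2,3] N\(N\S)  lex  "often"
[1,3] N  <  k=2
[0,3] (S/N)/PP  >  k=1
[3,4] PP  lex  "slowly"
[0,4] S/N  >  k=3
[4,5] S  lex  "map"
[4,5] N/(N\S)  >T
[5,6] PP\S  lex  "sent"
[6,7] N\PP  lex  "some"
[5,7] N\S  <B  k=6
[4,7] N  >  k=5
[0,7] S  >  k=4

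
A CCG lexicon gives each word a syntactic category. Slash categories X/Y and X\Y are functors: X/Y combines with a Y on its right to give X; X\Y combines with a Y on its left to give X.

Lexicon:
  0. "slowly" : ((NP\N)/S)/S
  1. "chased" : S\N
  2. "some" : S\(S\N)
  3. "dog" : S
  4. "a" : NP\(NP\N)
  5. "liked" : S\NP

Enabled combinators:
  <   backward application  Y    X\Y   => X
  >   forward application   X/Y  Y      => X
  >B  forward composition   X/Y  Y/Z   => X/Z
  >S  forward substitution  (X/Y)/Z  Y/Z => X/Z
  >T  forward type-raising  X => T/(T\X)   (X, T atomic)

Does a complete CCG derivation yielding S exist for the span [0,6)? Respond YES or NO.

[0,6] S   <
  [0,5] NP   <
    [0,4] NP\N   >
      [0,3] (NP\N)/S   >
        [0,1] "slowly" : ((NP\N)/S)/S
        [1,3] S   <
          [1,2] "chased" : S\N
          [2,3] "some" : S\(S\N)
      [3,4] "dog" : S
    [4,5] "a" : NP\(NP\N)
  [5,6] "liked" : S\NP

YES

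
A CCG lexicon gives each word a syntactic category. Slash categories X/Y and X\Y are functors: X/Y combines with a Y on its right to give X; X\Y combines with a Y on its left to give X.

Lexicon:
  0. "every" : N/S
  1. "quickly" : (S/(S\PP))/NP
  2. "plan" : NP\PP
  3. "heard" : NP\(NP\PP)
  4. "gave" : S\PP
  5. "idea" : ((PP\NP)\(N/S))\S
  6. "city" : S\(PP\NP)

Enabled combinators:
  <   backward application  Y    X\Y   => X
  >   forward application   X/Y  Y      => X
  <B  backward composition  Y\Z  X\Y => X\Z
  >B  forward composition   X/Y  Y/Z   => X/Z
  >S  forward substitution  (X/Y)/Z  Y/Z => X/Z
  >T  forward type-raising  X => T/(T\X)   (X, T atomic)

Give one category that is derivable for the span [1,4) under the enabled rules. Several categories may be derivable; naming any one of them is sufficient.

[0,7] S   <
  [0,6] PP\NP   <
    [0,1] "every" : N/S
    [1,6] (PP\NP)\(N/S)   <
      [1,5] S   >
        [1,4] S/(S\PP)   >
          [1,2] "quickly" : (S/(S\PP))/NP
          [2,4] NP   <
            [2,3] "plan" : NP\PP
            [3,4] "heard" : NP\(NP\PP)
        [4,5] "gave" : S\PP
      [5,6] "idea" : ((PP\NP)\(N/S))\S
  [6,7] "city" : S\(PP\NP)

S/(S\PP)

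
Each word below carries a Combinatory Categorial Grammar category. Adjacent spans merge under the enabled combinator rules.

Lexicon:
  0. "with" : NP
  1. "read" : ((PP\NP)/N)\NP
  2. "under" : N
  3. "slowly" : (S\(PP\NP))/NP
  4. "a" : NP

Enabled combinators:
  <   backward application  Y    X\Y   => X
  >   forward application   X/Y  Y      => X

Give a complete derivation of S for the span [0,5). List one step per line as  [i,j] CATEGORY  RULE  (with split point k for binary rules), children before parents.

[0,1] NP  lex  "with"
[1,2] ((PP\NP)/N)\NP  lex  "read"
[0,2] (PP\NP)/N  <  k=1
[2,3] N  lex  "under"
[0,3] PP\NP  >  k=2
[3,4] (S\(PP\NP))/NP  lex  "slowly"
[4,5] NP  lex  "a"
[3,5] S\(PP\NP)  >  k=4
[0,5] S  <  k=3

[0,5] S   <
  [0,3] PP\NP   >
    [0,2] (PP\NP)/N   <
      [0,1] "with" : NP
      [1,2] "read" : ((PP\NP)/N)\NP
    [2,3] "under" : N
  [3,5] S\(PP\NP)   >
    [3,4] "slowly" : (S\(PP\NP))/NP
    [4,5] "a" : NP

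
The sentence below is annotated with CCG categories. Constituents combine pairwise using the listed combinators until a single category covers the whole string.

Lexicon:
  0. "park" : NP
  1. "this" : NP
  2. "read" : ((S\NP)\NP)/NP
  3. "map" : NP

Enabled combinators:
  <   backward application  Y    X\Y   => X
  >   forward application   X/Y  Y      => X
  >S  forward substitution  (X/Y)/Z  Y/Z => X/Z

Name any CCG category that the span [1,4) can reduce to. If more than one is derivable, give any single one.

[0,4] S   <
  [0,1] "park" : NP
  [1,4] S\NP   <
    [1,2] "this" : NP
    [2,4] (S\NP)\NP   >
      [2,3] "read" : ((S\NP)\NP)/NP
      [3,4] "map" : NP

S\NP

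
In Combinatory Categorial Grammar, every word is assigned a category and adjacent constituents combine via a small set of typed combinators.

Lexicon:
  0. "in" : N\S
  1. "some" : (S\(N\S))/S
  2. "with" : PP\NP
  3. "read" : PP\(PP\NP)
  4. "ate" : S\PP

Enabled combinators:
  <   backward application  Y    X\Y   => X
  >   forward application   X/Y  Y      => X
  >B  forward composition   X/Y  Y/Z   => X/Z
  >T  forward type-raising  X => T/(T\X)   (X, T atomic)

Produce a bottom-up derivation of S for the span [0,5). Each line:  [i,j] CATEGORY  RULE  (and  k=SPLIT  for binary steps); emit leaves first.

[0,5] S   <
  [0,1] "in" : N\S
  [1,5] S\(N\S)   >
    [1,2] "some" : (S\(N\S))/S
    [2,5] S   <
      [2,4] PP   <
        [2,3] "with" : PP\NP
        [3,4] "read" : PP\(PP\NP)
      [4,5] "ate" : S\PP

[0,1] N\S  lex  "in"
[1,2] (S\(N\S))/S  lex  "some"
[2,3] PP\NP  lex  "with"
[3,4] PP\(PP\NP)  lex  "read"
[2,4] PP  <  k=3
[4,5] S\PP  lex  "ate"
[2,5] S  <  k=4
[1,5] S\(N\S)  >  k=2
[0,5] S  <  k=1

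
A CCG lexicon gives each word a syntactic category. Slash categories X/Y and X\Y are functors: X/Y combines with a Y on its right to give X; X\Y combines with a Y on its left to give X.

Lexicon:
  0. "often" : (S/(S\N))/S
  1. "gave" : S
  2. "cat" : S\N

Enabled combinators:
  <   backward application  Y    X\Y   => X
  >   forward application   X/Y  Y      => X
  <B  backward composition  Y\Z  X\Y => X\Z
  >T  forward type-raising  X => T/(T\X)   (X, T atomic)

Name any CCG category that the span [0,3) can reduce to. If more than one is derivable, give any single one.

S

[0,3] S   >
  [0,2] S/(S\N)   >
    [0,1] "often" : (S/(S\N))/S
    [1,2] "gave" : S
  [2,3] "cat" : S\N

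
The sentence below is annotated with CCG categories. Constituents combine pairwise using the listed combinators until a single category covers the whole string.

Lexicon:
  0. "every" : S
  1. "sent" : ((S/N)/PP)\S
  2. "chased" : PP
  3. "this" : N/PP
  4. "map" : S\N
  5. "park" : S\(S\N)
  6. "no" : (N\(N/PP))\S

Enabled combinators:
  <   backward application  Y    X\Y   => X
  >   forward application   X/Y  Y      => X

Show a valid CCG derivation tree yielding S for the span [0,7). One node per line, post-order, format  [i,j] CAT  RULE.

[0,7] S   >
  [0,3] S/N   >
    [0,2] (S/N)/PP   <
      [0,1] "every" : S
      [1,2] "sent" : ((S/N)/PP)\S
    [2,3] "chased" : PP
  [3,7] N   <
    [3,4] "this" : N/PP
    [4,7] N\(N/PP)   <
      [4,6] S   <
        [4,5] "map" : S\N
        [5,6] "park" : S\(S\N)
      [6,7] "no" : (N\(N/PP))\S

[0,1] S  lex  "every"
[1,2] ((S/N)/PP)\S  lex  "sent"
[0,2] (S/N)/PP  <  k=1
[2,3] PP  lex  "chased"
[0,3] S/N  >  k=2
[3,4] N/PP  lex  "this"
[4,5] S\N  lex  "map"
[5,6] S\(S\N)  lex  "park"
[4,6] S  <  k=5
[6,7] (N\(N/PP))\S  lex  "no"
[4,7] N\(N/PP)  <  k=6
[3,7] N  <  k=4
[0,7] S  >  k=3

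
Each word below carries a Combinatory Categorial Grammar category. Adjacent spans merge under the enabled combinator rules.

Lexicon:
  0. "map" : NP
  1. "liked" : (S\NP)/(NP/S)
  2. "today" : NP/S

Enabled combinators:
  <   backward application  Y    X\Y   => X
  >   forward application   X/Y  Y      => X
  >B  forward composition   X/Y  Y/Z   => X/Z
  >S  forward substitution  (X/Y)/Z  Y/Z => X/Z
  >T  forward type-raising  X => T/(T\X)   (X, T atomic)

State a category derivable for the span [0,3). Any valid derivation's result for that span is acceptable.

[0,3] S   <
  [0,1] "map" : NP
  [1,3] S\NP   >
    [1,2] "liked" : (S\NP)/(NP/S)
    [2,3] "today" : NP/S

S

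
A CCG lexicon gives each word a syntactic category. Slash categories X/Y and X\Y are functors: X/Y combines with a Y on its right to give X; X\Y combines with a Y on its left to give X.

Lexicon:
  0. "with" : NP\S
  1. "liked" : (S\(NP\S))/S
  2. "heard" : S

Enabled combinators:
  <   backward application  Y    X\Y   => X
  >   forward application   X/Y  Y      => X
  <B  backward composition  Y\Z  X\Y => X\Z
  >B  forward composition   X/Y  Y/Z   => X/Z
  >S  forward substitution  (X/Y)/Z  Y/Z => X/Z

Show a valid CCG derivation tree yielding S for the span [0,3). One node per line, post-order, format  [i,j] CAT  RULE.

[0,1] NP\S  lex  "with"
[1,2] (S\(NP\S))/S  lex  "liked"
[2,3] S  lex  "heard"
[1,3] S\(NP\S)  >  k=2
[0,3] S  <  k=1

[0,3] S   <
  [0,1] "with" : NP\S
  [1,3] S\(NP\S)   >
    [1,2] "liked" : (S\(NP\S))/S
    [2,3] "heard" : S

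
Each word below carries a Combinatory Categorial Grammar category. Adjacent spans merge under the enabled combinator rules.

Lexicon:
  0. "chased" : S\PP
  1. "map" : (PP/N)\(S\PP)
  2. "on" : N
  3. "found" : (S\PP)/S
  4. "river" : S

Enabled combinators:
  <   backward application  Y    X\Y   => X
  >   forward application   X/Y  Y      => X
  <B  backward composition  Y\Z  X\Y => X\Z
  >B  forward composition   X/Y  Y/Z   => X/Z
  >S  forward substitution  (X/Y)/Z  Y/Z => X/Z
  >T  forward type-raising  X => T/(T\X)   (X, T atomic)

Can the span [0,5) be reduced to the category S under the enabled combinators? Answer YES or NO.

YES

[0,5] S   <
  [0,3] PP   >
    [0,2] PP/N   <
      [0,1] "chased" : S\PP
      [1,2] "map" : (PP/N)\(S\PP)
    [2,3] "on" : N
  [3,5] S\PP   >
    [3,4] "found" : (S\PP)/S
    [4,5] "river" : S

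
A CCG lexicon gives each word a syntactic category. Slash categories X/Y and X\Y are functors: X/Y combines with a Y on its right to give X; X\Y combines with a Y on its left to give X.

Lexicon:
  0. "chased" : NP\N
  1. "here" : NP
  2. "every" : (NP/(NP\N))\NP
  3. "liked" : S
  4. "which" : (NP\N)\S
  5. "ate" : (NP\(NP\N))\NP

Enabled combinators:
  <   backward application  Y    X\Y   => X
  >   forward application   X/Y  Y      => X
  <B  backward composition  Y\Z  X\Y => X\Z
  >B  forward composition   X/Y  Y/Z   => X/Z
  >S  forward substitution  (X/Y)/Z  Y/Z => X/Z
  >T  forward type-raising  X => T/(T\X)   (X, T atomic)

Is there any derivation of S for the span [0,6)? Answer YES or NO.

NO

NP\N NP (NP/(NP\N))\NP S (NP\N)\S (NP\(NP\N))\NP
CKY chart[0,6] = {N/(N\NP), NP, NP/(NP\NP), PP/(PP\NP), S/(S\NP)}; S ∉ chart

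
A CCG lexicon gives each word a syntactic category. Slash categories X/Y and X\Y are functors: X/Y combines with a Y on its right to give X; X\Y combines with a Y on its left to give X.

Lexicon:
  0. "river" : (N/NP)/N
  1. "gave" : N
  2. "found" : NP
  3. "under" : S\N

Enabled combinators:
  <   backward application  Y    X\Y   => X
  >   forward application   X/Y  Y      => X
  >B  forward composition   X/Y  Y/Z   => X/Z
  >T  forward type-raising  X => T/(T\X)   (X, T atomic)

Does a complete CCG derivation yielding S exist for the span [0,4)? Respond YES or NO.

YES

[0,4] S   <
  [0,3] N   >
    [0,2] N/NP   >
      [0,1] "river" : (N/NP)/N
      [1,2] "gave" : N
    [2,3] "found" : NP
  [3,4] "under" : S\N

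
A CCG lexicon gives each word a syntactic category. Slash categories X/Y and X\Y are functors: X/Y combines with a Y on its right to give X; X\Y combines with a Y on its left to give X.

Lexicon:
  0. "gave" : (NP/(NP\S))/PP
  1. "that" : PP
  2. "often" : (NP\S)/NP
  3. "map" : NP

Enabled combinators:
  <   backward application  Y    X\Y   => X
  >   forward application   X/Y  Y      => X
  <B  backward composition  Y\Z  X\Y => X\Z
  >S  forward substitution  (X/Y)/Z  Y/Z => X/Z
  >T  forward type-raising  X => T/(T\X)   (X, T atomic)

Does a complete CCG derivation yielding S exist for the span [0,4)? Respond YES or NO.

(NP/(NP\S))/PP PP (NP\S)/NP NP
CKY chart[0,4] = {N/(N\NP), NP, NP/(NP\NP), PP/(PP\NP), S/(S\NP)}; S ∉ chart

NO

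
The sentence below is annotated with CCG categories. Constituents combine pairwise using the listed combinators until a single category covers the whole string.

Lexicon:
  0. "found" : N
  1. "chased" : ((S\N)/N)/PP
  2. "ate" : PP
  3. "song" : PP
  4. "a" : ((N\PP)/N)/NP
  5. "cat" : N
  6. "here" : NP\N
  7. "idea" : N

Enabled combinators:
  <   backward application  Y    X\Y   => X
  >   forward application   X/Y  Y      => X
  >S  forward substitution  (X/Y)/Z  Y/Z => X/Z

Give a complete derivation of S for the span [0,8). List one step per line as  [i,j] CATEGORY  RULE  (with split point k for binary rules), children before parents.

[0,1] N  lex  "found"
[1,2] ((S\N)/N)/PP  lex  "chased"
[2,3] PP  lex  "ate"
[1,3] (S\N)/N  >  k=2
[3,4] PP  lex  "song"
[4,5] ((N\PP)/N)/NP  lex  "a"
[5,6] N  lex  "cat"
[6,7] NP\N  lex  "here"
[5,7] NP  <  k=6
[4,7] (N\PP)/N  >  k=5
[7,8] N  lex  "idea"
[4,8] N\PP  >  k=7
[3,8] N  <  k=4
[1,8] S\N  >  k=3
[0,8] S  <  k=1

[0,8] S   <
  [0,1] "found" : N
  [1,8] S\N   >
    [1,3] (S\N)/N   >
      [1,2] "chased" : ((S\N)/N)/PP
      [2,3] "ate" : PP
    [3,8] N   <
      [3,4] "song" : PP
      [4,8] N\PP   >
        [4,7] (N\PP)/N   >
          [4,5] "a" : ((N\PP)/N)/NP
          [5,7] NP   <
            [5,6] "cat" : N
            [6,7] "here" : NP\N
        [7,8] "idea" : N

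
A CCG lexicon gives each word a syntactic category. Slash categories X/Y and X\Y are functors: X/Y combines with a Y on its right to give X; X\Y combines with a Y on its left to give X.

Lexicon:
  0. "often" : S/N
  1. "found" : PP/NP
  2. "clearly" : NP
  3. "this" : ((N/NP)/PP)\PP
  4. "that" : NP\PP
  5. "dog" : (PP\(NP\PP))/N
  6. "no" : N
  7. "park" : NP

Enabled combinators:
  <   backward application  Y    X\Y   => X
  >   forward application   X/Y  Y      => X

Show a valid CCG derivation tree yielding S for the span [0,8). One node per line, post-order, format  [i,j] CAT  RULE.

[0,1] S/N  lex  "often"
[1,2] PP/NP  lex  "found"
[2,3] NP  lex  "clearly"
[1,3] PP  >  k=2
[3,4] ((N/NP)/PP)\PP  lex  "this"
[1,4] (N/NP)/PP  <  k=3
[4,5] NP\PP  lex  "that"
[5,6] (PP\(NP\PP))/N  lex  "dog"
[6,7] N  lex  "no"
[5,7] PP\(NP\PP)  >  k=6
[4,7] PP  <  k=5
[1,7] N/NP  >  k=4
[7,8] NP  lex  "park"
[1,8] N  >  k=7
[0,8] S  >  k=1

[0,8] S   >
  [0,1] "often" : S/N
  [1,8] N   >
    [1,7] N/NP   >
      [1,4] (N/NP)/PP   <
        [1,3] PP   >
          [1,2] "found" : PP/NP
          [2,3] "clearly" : NP
        [3,4] "this" : ((N/NP)/PP)\PP
      [4,7] PP   <
        [4,5] "that" : NP\PP
        [5,7] PP\(NP\PP)   >
          [5,6] "dog" : (PP\(NP\PP))/N
          [6,7] "no" : N
    [7,8] "park" : NP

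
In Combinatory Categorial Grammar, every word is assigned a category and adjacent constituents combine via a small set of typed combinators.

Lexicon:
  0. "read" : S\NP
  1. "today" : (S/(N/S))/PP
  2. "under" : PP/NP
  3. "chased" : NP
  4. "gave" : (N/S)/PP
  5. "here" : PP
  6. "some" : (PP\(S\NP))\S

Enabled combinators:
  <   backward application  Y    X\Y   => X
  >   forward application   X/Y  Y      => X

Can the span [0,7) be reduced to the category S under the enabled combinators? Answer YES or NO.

NO

S\NP (S/(N/S))/PP PP/NP NP (N/S)/PP PP (PP\(S\NP))\S
CKY chart[0,7] = {PP}; S ∉ chart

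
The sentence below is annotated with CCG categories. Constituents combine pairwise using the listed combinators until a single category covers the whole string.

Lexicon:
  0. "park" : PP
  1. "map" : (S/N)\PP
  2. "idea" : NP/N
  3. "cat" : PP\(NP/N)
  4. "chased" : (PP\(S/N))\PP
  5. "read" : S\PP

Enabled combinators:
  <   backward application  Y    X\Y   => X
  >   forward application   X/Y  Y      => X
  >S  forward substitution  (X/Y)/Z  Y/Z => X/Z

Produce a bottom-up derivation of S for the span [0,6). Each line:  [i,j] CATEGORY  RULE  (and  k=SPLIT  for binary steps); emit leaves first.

[0,1] PP  lex  "park"
[1,2] (S/N)\PP  lex  "map"
[0,2] S/N  <  k=1
[2,3] NP/N  lex  "idea"
[3,4] PP\(NP/N)  lex  "cat"
[2,4] PP  <  k=3
[4,5] (PP\(S/N))\PP  lex  "chased"
[2,5] PP\(S/N)  <  k=4
[0,5] PP  <  k=2
[5,6] S\PP  lex  "read"
[0,6] S  <  k=5

[0,6] S   <
  [0,5] PP   <
    [0,2] S/N   <
      [0,1] "park" : PP
      [1,2] "map" : (S/N)\PP
    [2,5] PP\(S/N)   <
      [2,4] PP   <
        [2,3] "idea" : NP/N
        [3,4] "cat" : PP\(NP/N)
      [4,5] "chased" : (PP\(S/N))\PP
  [5,6] "read" : S\PP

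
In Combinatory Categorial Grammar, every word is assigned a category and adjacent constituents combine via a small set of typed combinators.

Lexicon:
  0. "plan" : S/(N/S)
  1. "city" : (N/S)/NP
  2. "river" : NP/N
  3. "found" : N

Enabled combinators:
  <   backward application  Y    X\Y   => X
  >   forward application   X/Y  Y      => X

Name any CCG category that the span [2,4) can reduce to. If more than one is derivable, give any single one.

NP

[0,4] S   >
  [0,1] "plan" : S/(N/S)
  [1,4] N/S   >
    [1,2] "city" : (N/S)/NP
    [2,4] NP   >
      [2,3] "river" : NP/N
      [3,4] "found" : N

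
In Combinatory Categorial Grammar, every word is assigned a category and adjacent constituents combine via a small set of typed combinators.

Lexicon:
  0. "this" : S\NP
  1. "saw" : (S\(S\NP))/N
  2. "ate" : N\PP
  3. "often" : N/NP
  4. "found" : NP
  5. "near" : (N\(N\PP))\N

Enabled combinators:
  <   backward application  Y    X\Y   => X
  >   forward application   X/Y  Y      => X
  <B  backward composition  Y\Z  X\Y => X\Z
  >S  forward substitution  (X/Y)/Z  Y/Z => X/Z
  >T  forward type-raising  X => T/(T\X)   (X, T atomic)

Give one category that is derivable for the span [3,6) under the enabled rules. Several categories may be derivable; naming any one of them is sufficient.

[0,6] S   <
  [0,1] "this" : S\NP
  [1,6] S\(S\NP)   >
    [1,2] "saw" : (S\(S\NP))/N
    [2,6] N   <
      [2,3] "ate" : N\PP
      [3,6] N\(N\PP)   <
        [3,5] N   >
          [3,4] "often" : N/NP
          [4,5] "found" : NP
        [5,6] "near" : (N\(N\PP))\N

N\(N\PP)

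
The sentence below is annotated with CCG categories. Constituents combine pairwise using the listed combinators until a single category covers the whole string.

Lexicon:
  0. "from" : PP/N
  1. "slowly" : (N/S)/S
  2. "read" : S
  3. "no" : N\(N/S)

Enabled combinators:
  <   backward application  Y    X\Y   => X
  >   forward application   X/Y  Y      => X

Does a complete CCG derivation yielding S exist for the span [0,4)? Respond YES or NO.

NO

PP/N (N/S)/S S N\(N/S)
CKY chart[0,4] = {PP}; S ∉ chart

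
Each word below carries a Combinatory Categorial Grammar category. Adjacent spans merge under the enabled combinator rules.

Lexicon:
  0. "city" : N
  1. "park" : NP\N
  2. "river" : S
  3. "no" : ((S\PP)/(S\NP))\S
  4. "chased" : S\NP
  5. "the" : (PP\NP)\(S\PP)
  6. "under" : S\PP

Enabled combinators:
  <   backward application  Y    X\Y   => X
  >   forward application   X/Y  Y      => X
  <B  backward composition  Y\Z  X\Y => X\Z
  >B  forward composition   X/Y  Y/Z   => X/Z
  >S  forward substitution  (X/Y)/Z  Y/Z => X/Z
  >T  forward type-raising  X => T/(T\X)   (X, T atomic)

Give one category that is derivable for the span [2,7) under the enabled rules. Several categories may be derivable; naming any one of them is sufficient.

[0,7] S   >
  [0,1] S/(S\N)   >T
    [0,1] "city" : N
  [1,7] S\N   <B
    [1,2] "park" : NP\N
    [2,7] S\NP   <B
      [2,6] PP\NP   <
        [2,5] S\PP   >
          [2,4] (S\PP)/(S\NP)   <
            [2,3] "river" : S
            [3,4] "no" : ((S\PP)/(S\NP))\S
          [4,5] "chased" : S\NP
        [5,6] "the" : (PP\NP)\(S\PP)
      [6,7] "under" : S\PP

S\NP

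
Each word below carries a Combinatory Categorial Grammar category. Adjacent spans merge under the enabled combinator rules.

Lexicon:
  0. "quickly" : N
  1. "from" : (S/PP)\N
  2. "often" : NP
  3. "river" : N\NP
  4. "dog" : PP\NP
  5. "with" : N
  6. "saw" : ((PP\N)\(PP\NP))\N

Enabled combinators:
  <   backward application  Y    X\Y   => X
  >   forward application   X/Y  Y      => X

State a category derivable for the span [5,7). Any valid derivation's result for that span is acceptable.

(PP\N)\(PP\NP)

[0,7] S   >
  [0,2] S/PP   <
    [0,1] "quickly" : N
    [1,2] "from" : (S/PP)\N
  [2,7] PP   <
    [2,4] N   <
      [2,3] "often" : NP
      [3,4] "river" : N\NP
    [4,7] PP\N   <
      [4,5] "dog" : PP\NP
      [5,7] (PP\N)\(PP\NP)   <
        [5,6] "with" : N
        [6,7] "saw" : ((PP\N)\(PP\NP))\N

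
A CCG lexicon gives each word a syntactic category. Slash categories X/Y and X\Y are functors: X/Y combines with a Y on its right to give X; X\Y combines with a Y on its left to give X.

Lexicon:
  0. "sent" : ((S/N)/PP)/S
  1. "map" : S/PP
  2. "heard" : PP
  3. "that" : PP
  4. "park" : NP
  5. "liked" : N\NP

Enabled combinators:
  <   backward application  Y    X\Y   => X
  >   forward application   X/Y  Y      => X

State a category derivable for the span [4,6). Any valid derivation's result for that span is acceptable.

N

[0,6] S   >
  [0,4] S/N   >
    [0,3] (S/N)/PP   >
      [0,1] "sent" : ((S/N)/PP)/S
      [1,3] S   >
        [1,2] "map" : S/PP
        [2,3] "heard" : PP
    [3,4] "that" : PP
  [4,6] N   <
    [4,5] "park" : NP
    [5,6] "liked" : N\NP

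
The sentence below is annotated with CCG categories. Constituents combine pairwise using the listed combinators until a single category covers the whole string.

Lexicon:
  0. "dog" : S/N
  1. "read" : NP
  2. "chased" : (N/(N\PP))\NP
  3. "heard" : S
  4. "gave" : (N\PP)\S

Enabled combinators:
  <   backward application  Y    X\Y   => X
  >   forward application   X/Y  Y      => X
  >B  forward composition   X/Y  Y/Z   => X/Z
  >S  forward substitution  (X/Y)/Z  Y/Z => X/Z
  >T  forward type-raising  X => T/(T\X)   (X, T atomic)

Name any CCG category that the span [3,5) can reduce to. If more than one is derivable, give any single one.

N\PP

[0,5] S   >
  [0,1] "dog" : S/N
  [1,5] N   >
    [1,3] N/(N\PP)   <
      [1,2] "read" : NP
      [2,3] "chased" : (N/(N\PP))\NP
    [3,5] N\PP   <
      [3,4] "heard" : S
      [4,5] "gave" : (N\PP)\S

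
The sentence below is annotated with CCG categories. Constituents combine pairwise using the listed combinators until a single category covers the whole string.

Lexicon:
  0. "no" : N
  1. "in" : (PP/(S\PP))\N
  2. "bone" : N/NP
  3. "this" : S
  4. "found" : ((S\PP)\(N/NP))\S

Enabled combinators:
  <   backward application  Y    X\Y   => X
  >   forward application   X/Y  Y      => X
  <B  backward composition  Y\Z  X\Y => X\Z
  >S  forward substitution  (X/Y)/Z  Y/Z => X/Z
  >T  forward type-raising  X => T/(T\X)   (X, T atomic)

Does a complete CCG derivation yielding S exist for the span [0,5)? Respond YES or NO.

NO

N (PP/(S\PP))\N N/NP S ((S\PP)\(N/NP))\S
CKY chart[0,5] = {N/(N\PP), NP/(NP\PP), PP, PP/(PP\PP), S/(S\PP)}; S ∉ chart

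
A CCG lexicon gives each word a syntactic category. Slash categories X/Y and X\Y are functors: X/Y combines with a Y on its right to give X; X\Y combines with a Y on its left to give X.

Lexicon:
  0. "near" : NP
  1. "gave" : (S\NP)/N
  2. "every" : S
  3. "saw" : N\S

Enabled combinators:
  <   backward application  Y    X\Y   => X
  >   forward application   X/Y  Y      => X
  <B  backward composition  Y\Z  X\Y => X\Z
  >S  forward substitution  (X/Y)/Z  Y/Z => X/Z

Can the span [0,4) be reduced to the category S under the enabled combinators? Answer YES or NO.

[0,4] S   <
  [0,1] "near" : NP
  [1,4] S\NP   >
    [1,2] "gave" : (S\NP)/N
    [2,4] N   <
      [2,3] "every" : S
      [3,4] "saw" : N\S

YES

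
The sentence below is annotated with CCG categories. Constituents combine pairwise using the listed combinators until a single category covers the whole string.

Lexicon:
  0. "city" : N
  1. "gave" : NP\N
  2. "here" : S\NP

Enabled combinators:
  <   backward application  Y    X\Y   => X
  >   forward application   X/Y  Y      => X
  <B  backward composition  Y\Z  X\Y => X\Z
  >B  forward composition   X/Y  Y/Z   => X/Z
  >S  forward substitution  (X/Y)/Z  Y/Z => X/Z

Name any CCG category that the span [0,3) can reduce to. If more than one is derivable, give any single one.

S

[0,3] S   <
  [0,2] NP   <
    [0,1] "city" : N
    [1,2] "gave" : NP\N
  [2,3] "here" : S\NP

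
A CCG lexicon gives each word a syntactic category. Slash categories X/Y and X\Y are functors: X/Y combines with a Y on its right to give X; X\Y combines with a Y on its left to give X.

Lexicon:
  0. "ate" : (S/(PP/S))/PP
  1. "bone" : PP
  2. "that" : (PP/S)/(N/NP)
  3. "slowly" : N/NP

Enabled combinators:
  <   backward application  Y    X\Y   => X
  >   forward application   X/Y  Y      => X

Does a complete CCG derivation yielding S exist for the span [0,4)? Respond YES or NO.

[0,4] S   >
  [0,2] S/(PP/S)   >
    [0,1] "ate" : (S/(PP/S))/PP
    [1,2] "bone" : PP
  [2,4] PP/S   >
    [2,3] "that" : (PP/S)/(N/NP)
    [3,4] "slowly" : N/NP

YES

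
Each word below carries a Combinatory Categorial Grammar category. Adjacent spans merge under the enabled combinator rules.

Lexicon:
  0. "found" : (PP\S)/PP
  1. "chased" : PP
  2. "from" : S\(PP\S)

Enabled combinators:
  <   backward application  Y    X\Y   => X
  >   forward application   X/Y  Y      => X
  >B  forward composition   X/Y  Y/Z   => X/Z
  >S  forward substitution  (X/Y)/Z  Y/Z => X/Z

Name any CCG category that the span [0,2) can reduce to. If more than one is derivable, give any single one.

PP\S

[0,3] S   <
  [0,2] PP\S   >
    [0,1] "found" : (PP\S)/PP
    [1,2] "chased" : PP
  [2,3] "from" : S\(PP\S)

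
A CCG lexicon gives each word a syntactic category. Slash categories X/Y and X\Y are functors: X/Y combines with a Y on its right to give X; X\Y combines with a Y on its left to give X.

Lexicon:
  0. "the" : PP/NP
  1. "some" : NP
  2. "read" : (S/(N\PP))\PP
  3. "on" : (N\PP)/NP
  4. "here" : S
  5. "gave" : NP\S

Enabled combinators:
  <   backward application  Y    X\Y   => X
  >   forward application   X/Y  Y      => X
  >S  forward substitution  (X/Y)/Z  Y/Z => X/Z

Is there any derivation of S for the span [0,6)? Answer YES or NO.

[0,6] S   >
  [0,3] S/(N\PP)   <
    [0,2] PP   >
      [0,1] "the" : PP/NP
      [1,2] "some" : NP
    [2,3] "read" : (S/(N\PP))\PP
  [3,6] N\PP   >
    [3,4] "on" : (N\PP)/NP
    [4,6] NP   <
      [4,5] "here" : S
      [5,6] "gave" : NP\S

YES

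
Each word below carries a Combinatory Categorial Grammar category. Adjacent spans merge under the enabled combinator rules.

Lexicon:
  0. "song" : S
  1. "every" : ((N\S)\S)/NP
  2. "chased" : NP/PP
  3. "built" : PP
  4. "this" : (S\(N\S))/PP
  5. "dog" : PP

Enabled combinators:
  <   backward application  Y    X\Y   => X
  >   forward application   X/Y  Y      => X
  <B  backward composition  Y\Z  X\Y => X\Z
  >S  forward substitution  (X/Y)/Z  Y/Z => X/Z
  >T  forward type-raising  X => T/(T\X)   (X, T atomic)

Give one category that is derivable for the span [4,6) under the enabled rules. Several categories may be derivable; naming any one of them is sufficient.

S\(N\S)

[0,6] S   <
  [0,4] N\S   <
    [0,1] "song" : S
    [1,4] (N\S)\S   >
      [1,2] "every" : ((N\S)\S)/NP
      [2,4] NP   >
        [2,3] "chased" : NP/PP
        [3,4] "built" : PP
  [4,6] S\(N\S)   >
    [4,5] "this" : (S\(N\S))/PP
    [5,6] "dog" : PP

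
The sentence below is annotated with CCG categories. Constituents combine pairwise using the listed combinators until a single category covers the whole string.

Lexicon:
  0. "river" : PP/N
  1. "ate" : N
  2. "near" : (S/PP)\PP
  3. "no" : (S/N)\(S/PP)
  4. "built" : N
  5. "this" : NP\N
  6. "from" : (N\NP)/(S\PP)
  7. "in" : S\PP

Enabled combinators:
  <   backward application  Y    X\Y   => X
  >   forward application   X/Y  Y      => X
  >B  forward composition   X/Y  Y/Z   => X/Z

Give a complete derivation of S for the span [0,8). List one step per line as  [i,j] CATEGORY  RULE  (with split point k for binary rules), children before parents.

[0,1] PP/N  lex  "river"
[1,2] N  lex  "ate"
[0,2] PP  >  k=1
[2,3] (S/PP)\PP  lex  "near"
[0,3] S/PP  <  k=2
[3,4] (S/N)\(S/PP)  lex  "no"
[0,4] S/N  <  k=3
[4,5] N  lex  "built"
[5,6] NP\N  lex  "this"
[4,6] NP  <  k=5
[6,7] (N\NP)/(S\PP)  lex  "from"
[7,8] S\PP  lex  "in"
[6,8] N\NP  >  k=7
[4,8] N  <  k=6
[0,8] S  >  k=4

[0,8] S   >
  [0,4] S/N   <
    [0,3] S/PP   <
      [0,2] PP   >
        [0,1] "river" : PP/N
        [1,2] "ate" : N
      [2,3] "near" : (S/PP)\PP
    [3,4] "no" : (S/N)\(S/PP)
  [4,8] N   <
    [4,6] NP   <
      [4,5] "built" : N
      [5,6] "this" : NP\N
    [6,8] N\NP   >
      [6,7] "from" : (N\NP)/(S\PP)
      [7,8] "in" : S\PP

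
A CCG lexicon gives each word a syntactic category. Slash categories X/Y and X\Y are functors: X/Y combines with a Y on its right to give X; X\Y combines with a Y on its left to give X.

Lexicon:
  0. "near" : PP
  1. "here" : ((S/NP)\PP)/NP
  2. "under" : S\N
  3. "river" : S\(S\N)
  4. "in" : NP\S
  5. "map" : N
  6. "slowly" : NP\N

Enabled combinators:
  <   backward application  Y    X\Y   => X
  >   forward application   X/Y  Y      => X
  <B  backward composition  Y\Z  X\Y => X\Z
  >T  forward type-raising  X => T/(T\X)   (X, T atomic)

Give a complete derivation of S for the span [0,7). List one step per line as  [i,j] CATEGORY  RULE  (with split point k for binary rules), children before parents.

[0,1] PP  lex  "near"
[1,2] ((S/NP)\PP)/NP  lex  "here"
[2,3] S\N  lex  "under"
[3,4] S\(S\N)  lex  "river"
[2,4] S  <  k=3
[4,5] NP\S  lex  "in"
[2,5] NP  <  k=4
[1,5] (S/NP)\PP  >  k=2
[0,5] S/NP  <  k=1
[5,6] N  lex  "map"
[6,7] NP\N  lex  "slowly"
[5,7] NP  <  k=6
[0,7] S  >  k=5

[0,7] S   >
  [0,5] S/NP   <
    [0,1] "near" : PP
    [1,5] (S/NP)\PP   >
      [1,2] "here" : ((S/NP)\PP)/NP
      [2,5] NP   <
        [2,4] S   <
          [2,3] "under" : S\N
          [3,4] "river" : S\(S\N)
        [4,5] "in" : NP\S
  [5,7] NP   <
    [5,6] "map" : N
    [6,7] "slowly" : NP\N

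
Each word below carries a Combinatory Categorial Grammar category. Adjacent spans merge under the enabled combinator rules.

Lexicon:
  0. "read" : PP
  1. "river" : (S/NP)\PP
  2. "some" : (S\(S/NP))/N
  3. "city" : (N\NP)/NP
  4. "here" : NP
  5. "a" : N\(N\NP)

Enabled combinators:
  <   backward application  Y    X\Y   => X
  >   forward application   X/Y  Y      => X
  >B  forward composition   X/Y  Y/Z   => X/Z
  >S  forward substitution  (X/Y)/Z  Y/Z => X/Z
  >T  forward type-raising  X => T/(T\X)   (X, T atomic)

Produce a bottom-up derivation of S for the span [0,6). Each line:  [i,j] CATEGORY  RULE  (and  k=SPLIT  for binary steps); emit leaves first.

[0,6] S   <
  [0,2] S/NP   <
    [0,1] "read" : PP
    [1,2] "river" : (S/NP)\PP
  [2,6] S\(S/NP)   >
    [2,3] "some" : (S\(S/NP))/N
    [3,6] N   <
      [3,5] N\NP   >
        [3,4] "city" : (N\NP)/NP
        [4,5] "here" : NP
      [5,6] "a" : N\(N\NP)

[0,1] PP  lex  "read"
[1,2] (S/NP)\PP  lex  "river"
[0,2] S/NP  <  k=1
[2,3] (S\(S/NP))/N  lex  "some"
[3,4] (N\NP)/NP  lex  "city"
[4,5] NP  lex  "here"
[3,5] N\NP  >  k=4
[5,6] N\(N\NP)  lex  "a"
[3,6] N  <  k=5
[2,6] S\(S/NP)  >  k=3
[0,6] S  <  k=2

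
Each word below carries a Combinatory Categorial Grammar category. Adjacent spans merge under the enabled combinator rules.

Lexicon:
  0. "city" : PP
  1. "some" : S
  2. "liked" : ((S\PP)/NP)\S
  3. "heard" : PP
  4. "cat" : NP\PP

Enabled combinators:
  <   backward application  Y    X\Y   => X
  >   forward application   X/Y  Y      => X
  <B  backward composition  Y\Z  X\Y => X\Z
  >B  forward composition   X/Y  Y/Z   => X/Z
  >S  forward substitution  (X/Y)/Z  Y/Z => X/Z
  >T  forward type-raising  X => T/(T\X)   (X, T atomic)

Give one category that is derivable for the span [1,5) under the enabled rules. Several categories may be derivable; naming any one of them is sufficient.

S\PP

[0,5] S   >
  [0,1] S/(S\PP)   >T
    [0,1] "city" : PP
  [1,5] S\PP   >
    [1,3] (S\PP)/NP   <
      [1,2] "some" : S
      [2,3] "liked" : ((S\PP)/NP)\S
    [3,5] NP   <
      [3,4] "heard" : PP
      [4,5] "cat" : NP\PP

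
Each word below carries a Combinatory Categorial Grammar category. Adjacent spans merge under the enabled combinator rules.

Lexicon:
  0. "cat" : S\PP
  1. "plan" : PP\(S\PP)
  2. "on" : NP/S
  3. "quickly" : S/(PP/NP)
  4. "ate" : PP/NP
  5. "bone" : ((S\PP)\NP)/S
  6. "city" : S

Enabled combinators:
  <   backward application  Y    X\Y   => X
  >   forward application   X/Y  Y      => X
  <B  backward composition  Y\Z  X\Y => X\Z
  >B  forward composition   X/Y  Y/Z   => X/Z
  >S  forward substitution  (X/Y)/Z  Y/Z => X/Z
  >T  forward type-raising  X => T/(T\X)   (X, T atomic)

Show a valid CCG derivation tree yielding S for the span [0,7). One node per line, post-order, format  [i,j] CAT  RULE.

[0,1] S\PP  lex  "cat"
[1,2] PP\(S\PP)  lex  "plan"
[0,2] PP  <  k=1
[2,3] NP/S  lex  "on"
[3,4] S/(PP/NP)  lex  "quickly"
[4,5] PP/NP  lex  "ate"
[3,5] S  >  k=4
[2,5] NP  >  k=3
[5,6] ((S\PP)\NP)/S  lex  "bone"
[6,7] S  lex  "city"
[5,7] (S\PP)\NP  >  k=6
[2,7] S\PP  <  k=5
[0,7] S  <  k=2

[0,7] S   <
  [0,2] PP   <
    [0,1] "cat" : S\PP
    [1,2] "plan" : PP\(S\PP)
  [2,7] S\PP   <
    [2,5] NP   >
      [2,3] "on" : NP/S
      [3,5] S   >
        [3,4] "quickly" : S/(PP/NP)
        [4,5] "ate" : PP/NP
    [5,7] (S\PP)\NP   >
      [5,6] "bone" : ((S\PP)\NP)/S
      [6,7] "city" : S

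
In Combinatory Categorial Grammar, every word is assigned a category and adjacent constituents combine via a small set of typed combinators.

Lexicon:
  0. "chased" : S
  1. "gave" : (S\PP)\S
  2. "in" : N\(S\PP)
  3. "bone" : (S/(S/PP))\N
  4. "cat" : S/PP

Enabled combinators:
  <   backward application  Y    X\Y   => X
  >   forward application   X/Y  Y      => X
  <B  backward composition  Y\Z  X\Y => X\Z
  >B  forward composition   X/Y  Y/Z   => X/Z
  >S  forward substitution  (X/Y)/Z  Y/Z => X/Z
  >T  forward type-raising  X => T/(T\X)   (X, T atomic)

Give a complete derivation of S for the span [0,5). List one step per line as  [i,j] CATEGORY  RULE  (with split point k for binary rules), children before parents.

[0,1] S  lex  "chased"
[1,2] (S\PP)\S  lex  "gave"
[2,3] N\(S\PP)  lex  "in"
[1,3] N\S  <B  k=2
[0,3] N  <  k=1
[3,4] (S/(S/PP))\N  lex  "bone"
[0,4] S/(S/PP)  <  k=3
[4,5] S/PP  lex  "cat"
[0,5] S  >  k=4

[0,5] S   >
  [0,4] S/(S/PP)   <
    [0,3] N   <
      [0,1] "chased" : S
      [1,3] N\S   <B
        [1,2] "gave" : (S\PP)\S
        [2,3] "in" : N\(S\PP)
    [3,4] "bone" : (S/(S/PP))\N
  [4,5] "cat" : S/PP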